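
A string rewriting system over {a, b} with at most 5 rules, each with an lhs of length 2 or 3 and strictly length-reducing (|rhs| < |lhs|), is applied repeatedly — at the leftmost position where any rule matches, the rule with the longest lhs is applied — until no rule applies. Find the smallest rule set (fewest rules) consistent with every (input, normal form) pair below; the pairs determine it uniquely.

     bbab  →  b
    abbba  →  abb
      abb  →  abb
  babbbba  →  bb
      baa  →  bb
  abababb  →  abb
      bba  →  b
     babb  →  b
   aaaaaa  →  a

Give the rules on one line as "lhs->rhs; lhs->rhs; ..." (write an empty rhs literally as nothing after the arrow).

  | bbab => b
  | abbba => abb
  | abb
  | babbbba => bbba => bb

aa->a; ba->; baa->bb; bab->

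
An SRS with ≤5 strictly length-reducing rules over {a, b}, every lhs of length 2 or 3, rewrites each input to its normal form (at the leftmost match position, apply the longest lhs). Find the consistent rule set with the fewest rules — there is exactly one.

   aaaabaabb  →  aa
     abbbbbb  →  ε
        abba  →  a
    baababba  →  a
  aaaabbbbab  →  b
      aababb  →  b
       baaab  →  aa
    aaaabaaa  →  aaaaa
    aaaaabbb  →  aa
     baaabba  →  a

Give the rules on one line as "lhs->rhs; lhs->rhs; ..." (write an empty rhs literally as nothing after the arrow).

ab->; aba->; ba->a; bbb->aa

  | aaaabaabb => aaaabb => aaab => aa
  | abbbbbb => bbbbb => aabb => ab => ε
  | abba => ba => a
  | baababba => aababba => abba => ba => a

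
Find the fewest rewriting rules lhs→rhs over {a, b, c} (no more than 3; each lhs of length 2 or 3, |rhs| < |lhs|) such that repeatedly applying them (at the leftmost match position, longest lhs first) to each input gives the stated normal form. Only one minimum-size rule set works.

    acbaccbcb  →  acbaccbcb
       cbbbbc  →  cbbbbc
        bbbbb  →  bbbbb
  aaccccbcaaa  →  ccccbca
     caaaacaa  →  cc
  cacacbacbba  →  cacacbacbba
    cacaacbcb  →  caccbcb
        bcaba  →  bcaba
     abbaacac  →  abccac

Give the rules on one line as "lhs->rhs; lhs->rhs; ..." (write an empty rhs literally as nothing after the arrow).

  | acbaccbcb
  | cbbbbc
  | bbbbb
  | aaccccbcaaa => ccccbcaaa => ccccbca

aa->; baa->c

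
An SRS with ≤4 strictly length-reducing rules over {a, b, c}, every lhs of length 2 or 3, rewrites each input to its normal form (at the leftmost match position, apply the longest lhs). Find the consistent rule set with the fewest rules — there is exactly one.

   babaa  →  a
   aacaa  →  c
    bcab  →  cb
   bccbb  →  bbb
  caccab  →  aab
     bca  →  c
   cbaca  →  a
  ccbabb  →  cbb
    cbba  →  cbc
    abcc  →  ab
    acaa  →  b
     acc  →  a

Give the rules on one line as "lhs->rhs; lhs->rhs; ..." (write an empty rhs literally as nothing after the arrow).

aaa->b; ba->c; ca->a; cc->

  | babaa => cbaa => cca => a
  | aacaa => aaaa => ba => c
  | bcab => bab => cb
  | bccbb => bbb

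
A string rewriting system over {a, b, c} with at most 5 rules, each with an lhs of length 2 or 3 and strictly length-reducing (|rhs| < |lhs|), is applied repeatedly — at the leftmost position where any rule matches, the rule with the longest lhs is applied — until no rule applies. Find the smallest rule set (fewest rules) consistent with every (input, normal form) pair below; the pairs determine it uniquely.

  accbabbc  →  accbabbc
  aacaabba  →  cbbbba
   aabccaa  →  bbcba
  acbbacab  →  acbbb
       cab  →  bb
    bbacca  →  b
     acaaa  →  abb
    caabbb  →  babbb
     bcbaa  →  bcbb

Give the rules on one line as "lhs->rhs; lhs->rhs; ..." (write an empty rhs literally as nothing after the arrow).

  | accbabbc
  | aacaabba => cbaabba => cbbbba
  | aabccaa => bbccaa => bbcba
  | acbbacab => acbaab => acbbb

aa->b; aac->cb; bac->a; ca->b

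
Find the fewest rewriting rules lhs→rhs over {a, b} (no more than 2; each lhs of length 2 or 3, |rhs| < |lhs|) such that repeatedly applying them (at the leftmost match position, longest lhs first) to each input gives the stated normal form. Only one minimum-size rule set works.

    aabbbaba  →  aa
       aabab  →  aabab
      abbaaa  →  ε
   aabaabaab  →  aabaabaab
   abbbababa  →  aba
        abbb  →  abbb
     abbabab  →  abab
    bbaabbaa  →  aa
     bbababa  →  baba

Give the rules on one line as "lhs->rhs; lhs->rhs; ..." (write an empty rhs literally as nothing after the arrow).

aaa->; bba->

  | aabbbaba => aabba => aa
  | aabab
  | abbaaa => aaa => ε
  | aabaabaab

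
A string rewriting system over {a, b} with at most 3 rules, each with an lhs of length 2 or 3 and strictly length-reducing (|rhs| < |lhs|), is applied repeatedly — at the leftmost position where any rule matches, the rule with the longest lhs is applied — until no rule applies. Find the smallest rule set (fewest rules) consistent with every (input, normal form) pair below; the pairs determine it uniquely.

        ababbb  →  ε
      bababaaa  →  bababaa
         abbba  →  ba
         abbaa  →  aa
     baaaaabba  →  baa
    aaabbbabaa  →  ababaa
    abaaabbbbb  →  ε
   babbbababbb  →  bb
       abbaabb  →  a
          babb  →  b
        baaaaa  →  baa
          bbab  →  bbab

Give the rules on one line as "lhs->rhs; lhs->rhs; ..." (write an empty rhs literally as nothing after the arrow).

  | ababbb => abb => ε
  | bababaaa => bababaa
  | abbba => ba
  | abbaa => aa

aaa->aa; abb->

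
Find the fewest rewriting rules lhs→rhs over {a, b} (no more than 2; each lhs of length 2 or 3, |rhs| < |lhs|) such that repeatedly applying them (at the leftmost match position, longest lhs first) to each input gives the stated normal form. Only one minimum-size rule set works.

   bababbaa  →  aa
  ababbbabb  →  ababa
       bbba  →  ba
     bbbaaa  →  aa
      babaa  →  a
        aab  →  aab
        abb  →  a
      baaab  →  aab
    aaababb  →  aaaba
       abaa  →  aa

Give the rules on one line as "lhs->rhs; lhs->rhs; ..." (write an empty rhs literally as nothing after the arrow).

baa->a; bb->

  | bababbaa => babaaa => baaa => aa
  | ababbbabb => abababb => ababa
  | bbba => ba
  | bbbaaa => baaa => aa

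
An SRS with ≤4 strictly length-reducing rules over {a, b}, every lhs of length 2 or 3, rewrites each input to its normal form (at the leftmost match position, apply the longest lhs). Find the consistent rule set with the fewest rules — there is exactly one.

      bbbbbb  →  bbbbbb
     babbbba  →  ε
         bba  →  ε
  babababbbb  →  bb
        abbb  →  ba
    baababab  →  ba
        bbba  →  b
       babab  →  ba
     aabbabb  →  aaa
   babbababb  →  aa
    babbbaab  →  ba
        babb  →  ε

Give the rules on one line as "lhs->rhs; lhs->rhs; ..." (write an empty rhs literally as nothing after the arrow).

  | bbbbbb
  | babbbba => bbabba => bba => ε
  | bba => ε
  | babababbbb => baababbbb => bababbbb => baabbbb => babbbb => bbabb => bb

ab->a; abb->ba; baa->ba; bba->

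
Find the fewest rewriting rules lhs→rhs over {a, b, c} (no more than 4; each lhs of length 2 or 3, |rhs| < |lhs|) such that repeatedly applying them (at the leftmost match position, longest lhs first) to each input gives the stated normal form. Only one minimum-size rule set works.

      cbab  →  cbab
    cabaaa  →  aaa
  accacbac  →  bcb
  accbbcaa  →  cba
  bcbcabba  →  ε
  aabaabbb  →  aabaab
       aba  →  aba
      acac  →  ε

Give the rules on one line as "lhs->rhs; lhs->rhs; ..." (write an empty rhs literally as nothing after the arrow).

  | cbab
  | cabaaa => bbaaa => aaa
  | accacbac => cacbac => bcbac => bcb
  | accbbcaa => cbbcaa => ccaa => cba

ac->; bb->; ca->b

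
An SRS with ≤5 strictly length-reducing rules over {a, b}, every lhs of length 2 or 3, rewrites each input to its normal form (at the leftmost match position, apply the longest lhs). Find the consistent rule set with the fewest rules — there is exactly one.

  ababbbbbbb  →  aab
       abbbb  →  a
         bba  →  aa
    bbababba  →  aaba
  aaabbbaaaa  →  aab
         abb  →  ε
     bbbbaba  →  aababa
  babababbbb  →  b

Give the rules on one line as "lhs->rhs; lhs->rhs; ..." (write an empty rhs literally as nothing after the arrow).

abb->; baa->b; bb->a; bbb->aa

  | ababbbbbbb => abbbbbb => bbbb => aab
  | abbbb => bb => a
  | bba => aa
  | bbababba => aababba => aaba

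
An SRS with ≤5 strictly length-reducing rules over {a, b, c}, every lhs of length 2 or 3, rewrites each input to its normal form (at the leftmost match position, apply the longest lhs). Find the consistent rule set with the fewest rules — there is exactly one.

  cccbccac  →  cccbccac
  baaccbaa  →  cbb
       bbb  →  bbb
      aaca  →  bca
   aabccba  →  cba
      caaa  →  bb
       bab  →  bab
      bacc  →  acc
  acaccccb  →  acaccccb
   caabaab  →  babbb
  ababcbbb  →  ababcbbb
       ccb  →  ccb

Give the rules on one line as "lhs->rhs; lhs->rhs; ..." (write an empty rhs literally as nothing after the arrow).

  | cccbccac
  | baaccbaa => bbccbaa => cbaa => cbb
  | bbb
  | aaca => bca

aa->b; bac->ac; bbc->; caa->ba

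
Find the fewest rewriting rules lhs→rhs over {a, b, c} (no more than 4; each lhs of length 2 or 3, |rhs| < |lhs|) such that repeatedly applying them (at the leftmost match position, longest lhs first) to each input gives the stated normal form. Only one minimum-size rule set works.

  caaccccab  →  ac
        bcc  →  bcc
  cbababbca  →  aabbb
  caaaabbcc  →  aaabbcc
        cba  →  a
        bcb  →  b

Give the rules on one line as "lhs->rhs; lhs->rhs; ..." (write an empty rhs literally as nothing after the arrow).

  | caaccccab => baccccab => accccab => acccbb => accb => ac
  | bcc
  | cbababbca => ababbca => aabbca => aabbb
  | caaaabbcc => baaabbcc => aaabbcc

ba->a; ca->b; cb->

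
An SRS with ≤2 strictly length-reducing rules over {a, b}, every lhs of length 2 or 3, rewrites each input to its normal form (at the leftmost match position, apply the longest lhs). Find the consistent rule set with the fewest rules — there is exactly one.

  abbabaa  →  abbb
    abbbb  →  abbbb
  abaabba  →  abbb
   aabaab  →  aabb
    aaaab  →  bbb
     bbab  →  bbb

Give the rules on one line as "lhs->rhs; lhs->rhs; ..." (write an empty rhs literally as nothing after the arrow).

aaa->bb; ba->b

  | abbabaa => abbbaa => abbba => abbb
  | abbbb
  | abaabba => ababba => abbba => abbb
  | aabaab => aabab => aabb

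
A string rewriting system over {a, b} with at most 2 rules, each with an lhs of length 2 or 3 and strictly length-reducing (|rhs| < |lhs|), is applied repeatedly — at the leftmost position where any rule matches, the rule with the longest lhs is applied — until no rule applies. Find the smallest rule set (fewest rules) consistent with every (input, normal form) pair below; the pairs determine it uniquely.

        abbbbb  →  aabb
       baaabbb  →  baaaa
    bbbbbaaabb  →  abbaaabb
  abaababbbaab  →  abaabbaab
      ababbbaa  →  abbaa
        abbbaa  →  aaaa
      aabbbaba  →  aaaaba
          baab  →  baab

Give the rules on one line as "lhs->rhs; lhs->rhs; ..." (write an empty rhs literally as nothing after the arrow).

bab->; bbb->a

  | abbbbb => aabb
  | baaabbb => baaaa
  | bbbbbaaabb => abbaaabb
  | abaababbbaab => abaabbaab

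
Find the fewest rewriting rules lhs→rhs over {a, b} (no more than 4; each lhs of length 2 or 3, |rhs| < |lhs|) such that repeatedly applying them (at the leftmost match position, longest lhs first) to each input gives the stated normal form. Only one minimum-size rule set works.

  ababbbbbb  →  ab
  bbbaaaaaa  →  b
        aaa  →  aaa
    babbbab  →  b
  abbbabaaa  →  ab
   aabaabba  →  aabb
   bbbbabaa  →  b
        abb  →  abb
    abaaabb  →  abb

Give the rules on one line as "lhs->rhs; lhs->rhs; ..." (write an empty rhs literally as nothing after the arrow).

  | ababbbbbb => abbbbbb => ababbb => abbb => aba => ab
  | bbbaaaaaa => baaaaaaa => baaaaaa => baaaaa => baaaa => baaa => baa => ba => b
  | aaa
  | babbbab => bbbab => baab => bab => b

ba->b; bab->b; bbb->ba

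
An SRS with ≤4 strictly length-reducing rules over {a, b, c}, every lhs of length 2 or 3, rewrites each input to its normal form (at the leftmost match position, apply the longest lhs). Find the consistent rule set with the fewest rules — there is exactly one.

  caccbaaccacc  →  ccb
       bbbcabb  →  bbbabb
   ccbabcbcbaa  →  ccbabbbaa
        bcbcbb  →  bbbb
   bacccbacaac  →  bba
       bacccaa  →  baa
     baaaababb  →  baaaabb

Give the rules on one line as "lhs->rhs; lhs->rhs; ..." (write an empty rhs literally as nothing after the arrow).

  | caccbaaccacc => ccbaaccacc => ccbacacc => ccbacc => ccbc => ccb
  | bbbcabb => bbbabb
  | ccbabcbcbaa => ccbabbcbaa => ccbabbbaa
  | bcbcbb => bbcbb => bbbb

aba->a; ac->; bc->b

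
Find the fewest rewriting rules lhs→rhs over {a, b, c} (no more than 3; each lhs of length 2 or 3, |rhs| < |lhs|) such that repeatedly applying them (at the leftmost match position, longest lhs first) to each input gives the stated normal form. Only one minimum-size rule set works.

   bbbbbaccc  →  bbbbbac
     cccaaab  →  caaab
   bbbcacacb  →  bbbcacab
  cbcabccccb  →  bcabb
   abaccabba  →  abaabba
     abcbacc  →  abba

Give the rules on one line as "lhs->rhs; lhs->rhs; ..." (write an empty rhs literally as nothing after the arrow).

  | bbbbbaccc => bbbbbac
  | cccaaab => caaab
  | bbbcacacb => bbbcacab
  | cbcabccccb => bcabccccb => bcabccb => bcabb

cb->b; cc->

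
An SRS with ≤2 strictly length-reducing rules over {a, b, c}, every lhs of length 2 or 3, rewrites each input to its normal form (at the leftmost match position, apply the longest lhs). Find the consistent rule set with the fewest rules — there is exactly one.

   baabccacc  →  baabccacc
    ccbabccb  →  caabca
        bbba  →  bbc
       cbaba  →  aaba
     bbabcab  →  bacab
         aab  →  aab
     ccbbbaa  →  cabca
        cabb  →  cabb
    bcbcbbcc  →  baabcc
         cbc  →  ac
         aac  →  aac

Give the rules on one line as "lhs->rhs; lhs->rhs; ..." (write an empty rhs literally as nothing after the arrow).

bba->bc; cb->a

  | baabccacc
  | ccbabccb => caabccb => caabca
  | bbba => bbc
  | cbaba => aaba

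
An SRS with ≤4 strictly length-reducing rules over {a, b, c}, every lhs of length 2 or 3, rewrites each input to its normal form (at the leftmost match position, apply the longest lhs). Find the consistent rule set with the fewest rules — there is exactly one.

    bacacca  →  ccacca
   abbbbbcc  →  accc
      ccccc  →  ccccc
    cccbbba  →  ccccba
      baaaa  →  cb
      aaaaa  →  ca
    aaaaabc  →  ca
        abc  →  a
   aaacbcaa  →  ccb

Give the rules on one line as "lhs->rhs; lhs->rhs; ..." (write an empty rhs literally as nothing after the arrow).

  | bacacca => ccacca
  | abbbbbcc => acbbbcc => accbcc => accc
  | ccccc
  | cccbbba => ccccba

aa->b; bac->cc; bb->c; bc->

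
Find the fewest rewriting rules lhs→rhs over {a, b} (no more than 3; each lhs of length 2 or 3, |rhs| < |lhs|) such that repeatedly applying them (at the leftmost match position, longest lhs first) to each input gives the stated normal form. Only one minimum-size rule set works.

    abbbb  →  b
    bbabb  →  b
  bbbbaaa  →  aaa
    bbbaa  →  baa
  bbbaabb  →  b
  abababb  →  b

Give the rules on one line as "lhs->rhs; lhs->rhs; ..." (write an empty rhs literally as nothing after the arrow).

ab->; bb->

  | abbbb => bbb => b
  | bbabb => abb => b
  | bbbbaaa => bbaaa => aaa
  | bbbaa => baa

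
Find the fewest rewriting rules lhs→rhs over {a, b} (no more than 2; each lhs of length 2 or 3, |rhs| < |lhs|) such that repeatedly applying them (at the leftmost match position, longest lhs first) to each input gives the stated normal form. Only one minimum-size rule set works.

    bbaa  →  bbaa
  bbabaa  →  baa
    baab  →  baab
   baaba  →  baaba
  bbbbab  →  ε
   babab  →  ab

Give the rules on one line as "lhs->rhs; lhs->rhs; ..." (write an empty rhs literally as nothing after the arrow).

  | bbaa
  | bbabaa => baa
  | baab
  | baaba

bab->; bbb->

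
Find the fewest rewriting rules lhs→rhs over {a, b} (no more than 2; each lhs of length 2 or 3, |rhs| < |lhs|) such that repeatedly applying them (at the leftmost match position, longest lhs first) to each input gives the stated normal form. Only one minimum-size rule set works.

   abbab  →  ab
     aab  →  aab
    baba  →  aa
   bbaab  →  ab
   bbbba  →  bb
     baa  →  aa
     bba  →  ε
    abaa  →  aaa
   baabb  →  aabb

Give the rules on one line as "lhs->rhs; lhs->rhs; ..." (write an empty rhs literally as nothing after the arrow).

ba->a; bba->

  | abbab => ab
  | aab
  | baba => aba => aa
  | bbaab => ab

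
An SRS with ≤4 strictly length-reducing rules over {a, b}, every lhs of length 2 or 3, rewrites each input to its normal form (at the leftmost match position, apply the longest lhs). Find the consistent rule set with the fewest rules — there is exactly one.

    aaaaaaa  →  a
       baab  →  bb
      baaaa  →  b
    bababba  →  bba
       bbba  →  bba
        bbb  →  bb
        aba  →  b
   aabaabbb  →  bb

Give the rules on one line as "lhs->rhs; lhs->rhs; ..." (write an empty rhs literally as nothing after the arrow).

  | aaaaaaa => aaaaa => aaa => a
  | baab => bb
  | baaaa => baa => b
  | bababba => bbbba => bbba => bba

aa->; aba->b; bbb->bb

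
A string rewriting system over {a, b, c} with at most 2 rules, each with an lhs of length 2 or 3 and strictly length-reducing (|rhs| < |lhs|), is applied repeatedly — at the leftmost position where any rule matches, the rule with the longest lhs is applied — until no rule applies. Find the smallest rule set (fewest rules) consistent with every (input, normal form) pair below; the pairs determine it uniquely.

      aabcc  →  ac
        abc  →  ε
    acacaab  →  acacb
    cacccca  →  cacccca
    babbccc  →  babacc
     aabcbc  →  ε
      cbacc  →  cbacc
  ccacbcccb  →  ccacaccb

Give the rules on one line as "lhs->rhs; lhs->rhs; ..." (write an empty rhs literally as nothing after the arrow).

  | aabcc => bcc => ac
  | abc => aa => ε
  | acacaab => acacb
  | cacccca

aa->; bc->a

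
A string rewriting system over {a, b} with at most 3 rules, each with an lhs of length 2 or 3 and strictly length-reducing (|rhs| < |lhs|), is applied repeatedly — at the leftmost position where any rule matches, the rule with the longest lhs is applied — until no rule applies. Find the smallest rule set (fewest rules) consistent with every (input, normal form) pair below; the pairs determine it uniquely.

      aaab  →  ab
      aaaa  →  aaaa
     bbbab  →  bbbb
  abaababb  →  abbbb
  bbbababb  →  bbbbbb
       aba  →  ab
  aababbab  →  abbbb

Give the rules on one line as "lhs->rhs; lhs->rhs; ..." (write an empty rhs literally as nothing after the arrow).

aab->ab; ba->b

  | aaab => aab => ab
  | aaaa
  | bbbab => bbbb
  | abaababb => abababb => abbabb => abbbb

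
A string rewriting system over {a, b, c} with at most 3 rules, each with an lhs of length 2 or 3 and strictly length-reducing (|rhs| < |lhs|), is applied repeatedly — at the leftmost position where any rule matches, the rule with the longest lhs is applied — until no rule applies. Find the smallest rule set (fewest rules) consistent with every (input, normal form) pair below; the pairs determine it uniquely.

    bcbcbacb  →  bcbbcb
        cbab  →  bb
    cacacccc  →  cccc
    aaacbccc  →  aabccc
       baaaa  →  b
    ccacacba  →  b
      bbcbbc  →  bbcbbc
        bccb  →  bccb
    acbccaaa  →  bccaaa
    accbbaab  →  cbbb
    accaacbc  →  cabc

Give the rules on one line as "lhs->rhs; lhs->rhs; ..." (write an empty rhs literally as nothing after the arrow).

  | bcbcbacb => bcbbacb => bcbbcb
  | cbab => bab => bb
  | cacacccc => cacccc => cccc
  | aaacbccc => aabccc

ac->; ba->b; cba->ba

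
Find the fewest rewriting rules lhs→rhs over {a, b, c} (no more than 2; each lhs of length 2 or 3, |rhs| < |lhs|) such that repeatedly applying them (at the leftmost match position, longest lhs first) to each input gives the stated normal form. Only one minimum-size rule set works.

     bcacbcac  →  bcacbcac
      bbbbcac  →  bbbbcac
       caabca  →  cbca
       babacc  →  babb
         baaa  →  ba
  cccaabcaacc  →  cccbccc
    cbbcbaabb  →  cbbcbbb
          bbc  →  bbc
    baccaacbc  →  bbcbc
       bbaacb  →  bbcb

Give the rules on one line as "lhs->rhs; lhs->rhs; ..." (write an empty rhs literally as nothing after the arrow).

  | bcacbcac
  | bbbbcac
  | caabca => cbca
  | babacc => babb

aa->; acc->b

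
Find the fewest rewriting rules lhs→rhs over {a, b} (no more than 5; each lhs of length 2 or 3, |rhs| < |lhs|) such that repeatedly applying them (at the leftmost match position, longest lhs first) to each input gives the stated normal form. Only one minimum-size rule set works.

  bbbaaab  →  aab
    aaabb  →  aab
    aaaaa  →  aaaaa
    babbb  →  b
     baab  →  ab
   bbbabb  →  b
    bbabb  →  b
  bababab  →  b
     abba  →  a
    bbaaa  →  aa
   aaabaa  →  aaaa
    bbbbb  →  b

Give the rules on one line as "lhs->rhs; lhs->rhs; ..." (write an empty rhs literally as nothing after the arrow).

  | bbbaaab => bbaaab => baaab => aab
  | aaabb => aaba => aab
  | aaaaa
  | babbb => bbbb => bbb => bb => b

abb->ba; ba->b; baa->a; bb->b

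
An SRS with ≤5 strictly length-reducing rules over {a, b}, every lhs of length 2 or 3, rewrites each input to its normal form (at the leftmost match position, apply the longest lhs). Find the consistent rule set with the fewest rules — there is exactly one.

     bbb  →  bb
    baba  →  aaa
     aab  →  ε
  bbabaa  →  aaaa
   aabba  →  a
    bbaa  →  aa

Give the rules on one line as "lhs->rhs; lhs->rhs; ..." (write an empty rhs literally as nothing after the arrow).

aab->; ba->a; bab->aa; bbb->bb

  | bbb => bb
  | baba => aaa
  | aab => ε
  | bbabaa => baaaa => aaaa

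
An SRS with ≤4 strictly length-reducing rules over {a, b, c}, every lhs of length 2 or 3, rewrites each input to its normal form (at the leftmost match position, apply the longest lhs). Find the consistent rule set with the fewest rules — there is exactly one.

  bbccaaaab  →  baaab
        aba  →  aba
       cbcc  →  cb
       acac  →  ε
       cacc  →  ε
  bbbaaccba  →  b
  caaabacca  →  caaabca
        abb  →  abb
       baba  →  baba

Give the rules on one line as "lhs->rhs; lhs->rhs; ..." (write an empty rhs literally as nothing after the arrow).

ac->; bba->b; cc->

  | bbccaaaab => bbaaaab => baaab
  | aba
  | cbcc => cb
  | acac => ac => ε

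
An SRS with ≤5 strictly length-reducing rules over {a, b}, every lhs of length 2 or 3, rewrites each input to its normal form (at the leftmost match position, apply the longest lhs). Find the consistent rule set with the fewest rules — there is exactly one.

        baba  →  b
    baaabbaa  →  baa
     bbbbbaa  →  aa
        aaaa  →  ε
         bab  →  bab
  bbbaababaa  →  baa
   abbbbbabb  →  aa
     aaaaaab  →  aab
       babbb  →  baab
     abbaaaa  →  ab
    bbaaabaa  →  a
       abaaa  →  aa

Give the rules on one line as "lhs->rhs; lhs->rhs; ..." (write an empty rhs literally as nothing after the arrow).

  | baba => b
  | baaabbaa => babbbaa => baabaa => baa
  | bbbbbaa => abbbaa => aabaa => aa
  | aaaa => aba => ε

aaa->ab; aba->; bb->a; bba->ab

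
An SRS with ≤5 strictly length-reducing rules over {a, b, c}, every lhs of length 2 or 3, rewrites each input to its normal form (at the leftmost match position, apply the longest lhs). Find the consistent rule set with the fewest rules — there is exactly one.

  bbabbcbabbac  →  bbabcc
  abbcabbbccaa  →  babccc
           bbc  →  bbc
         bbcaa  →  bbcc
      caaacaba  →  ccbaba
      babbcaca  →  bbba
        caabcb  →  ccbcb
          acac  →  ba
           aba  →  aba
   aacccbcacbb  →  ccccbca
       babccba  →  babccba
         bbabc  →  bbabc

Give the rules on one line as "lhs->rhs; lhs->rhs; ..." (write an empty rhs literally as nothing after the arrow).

aa->c; abb->a; ac->a; aca->ba

  | bbabbcbabbac => bbacbabbac => bbababbac => bbabaac => bbabcc
  | abbcabbbccaa => acabbbccaa => babbbccaa => babccaa => babccc
  | bbc
  | bbcaa => bbcc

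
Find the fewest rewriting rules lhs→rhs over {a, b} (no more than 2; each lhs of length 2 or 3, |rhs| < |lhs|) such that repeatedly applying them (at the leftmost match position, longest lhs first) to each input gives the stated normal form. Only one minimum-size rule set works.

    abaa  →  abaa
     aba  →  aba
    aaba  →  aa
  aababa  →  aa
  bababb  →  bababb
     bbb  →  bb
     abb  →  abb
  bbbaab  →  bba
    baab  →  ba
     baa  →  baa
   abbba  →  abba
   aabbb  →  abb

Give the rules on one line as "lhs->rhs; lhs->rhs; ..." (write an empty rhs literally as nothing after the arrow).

aab->a; bbb->bb

  | abaa
  | aba
  | aaba => aa
  | aababa => aaba => aa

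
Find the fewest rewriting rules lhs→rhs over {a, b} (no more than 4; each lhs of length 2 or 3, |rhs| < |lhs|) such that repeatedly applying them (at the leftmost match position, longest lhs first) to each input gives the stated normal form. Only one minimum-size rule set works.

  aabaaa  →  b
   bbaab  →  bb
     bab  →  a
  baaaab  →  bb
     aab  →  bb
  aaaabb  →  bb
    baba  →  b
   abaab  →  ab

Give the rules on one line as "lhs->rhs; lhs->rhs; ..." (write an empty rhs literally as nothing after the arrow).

  | aabaaa => bbaaa => ba => b
  | bbaab => bb
  | bab => a
  | baaaab => aab => bb

aa->b; ba->b; baa->; bab->a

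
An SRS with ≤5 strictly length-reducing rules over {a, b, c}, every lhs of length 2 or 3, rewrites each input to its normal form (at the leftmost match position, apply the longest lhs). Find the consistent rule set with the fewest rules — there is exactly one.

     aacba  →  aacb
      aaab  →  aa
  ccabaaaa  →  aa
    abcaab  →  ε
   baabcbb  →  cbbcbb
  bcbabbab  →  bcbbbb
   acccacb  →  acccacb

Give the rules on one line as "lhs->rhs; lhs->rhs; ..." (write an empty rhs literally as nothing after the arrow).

ab->; ba->b; baa->cb; caa->a

  | aacba => aacb
  | aaab => aa
  | ccabaaaa => ccaaaa => caaa => aa
  | abcaab => caab => ab => ε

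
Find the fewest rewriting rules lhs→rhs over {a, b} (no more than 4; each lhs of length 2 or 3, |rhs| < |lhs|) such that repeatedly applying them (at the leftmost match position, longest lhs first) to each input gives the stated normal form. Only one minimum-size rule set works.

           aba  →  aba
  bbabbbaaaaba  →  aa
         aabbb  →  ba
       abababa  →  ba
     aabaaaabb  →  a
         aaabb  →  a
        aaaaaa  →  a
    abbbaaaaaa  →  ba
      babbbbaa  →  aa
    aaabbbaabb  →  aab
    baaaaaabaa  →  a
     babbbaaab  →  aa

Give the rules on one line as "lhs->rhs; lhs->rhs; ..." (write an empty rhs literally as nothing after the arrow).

aaa->ba; baa->bb; bab->bb; bbb->a

  | aba
  | bbabbbaaaaba => bbbbbaaaaba => abbaaaaba => abbbaaba => aaaaba => baaba => bbba => aa
  | aabbb => aaa => ba
  | abababa => abbaba => abbba => aaa => ba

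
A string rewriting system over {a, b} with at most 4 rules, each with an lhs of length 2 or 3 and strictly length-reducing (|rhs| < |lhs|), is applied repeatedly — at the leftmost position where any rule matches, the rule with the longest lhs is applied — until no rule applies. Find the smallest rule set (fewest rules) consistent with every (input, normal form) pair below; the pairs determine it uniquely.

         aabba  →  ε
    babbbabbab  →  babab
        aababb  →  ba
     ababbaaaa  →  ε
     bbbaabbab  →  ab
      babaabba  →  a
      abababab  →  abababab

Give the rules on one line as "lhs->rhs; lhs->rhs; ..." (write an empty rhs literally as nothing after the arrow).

  | aabba => bba => ε
  | babbbabbab => bababbab => babab
  | aababb => babb => ba
  | ababbaaaa => abaaaa => aaaa => aa => ε

aa->; baa->a; bb->; bba->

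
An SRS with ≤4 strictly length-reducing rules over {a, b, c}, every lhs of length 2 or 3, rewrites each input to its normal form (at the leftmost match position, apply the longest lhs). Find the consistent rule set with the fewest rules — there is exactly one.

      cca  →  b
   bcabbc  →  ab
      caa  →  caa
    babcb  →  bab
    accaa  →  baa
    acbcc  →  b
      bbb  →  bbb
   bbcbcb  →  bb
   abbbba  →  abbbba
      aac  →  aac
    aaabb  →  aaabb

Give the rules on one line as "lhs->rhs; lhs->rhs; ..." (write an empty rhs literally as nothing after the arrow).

  | cca => b
  | bcabbc => abbc => ab
  | caa
  | babcb => bab

acc->b; bc->; cca->b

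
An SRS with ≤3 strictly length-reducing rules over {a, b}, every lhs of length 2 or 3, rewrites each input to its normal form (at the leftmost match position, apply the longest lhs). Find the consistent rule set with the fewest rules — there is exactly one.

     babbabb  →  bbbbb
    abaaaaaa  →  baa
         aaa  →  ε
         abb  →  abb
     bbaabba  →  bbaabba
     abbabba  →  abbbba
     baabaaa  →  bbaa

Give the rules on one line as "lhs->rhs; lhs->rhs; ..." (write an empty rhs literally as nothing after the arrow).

aaa->; aba->b; bab->bb

  | babbabb => bbbabb => bbbbb
  | abaaaaaa => baaaaa => baa
  | aaa => ε
  | abb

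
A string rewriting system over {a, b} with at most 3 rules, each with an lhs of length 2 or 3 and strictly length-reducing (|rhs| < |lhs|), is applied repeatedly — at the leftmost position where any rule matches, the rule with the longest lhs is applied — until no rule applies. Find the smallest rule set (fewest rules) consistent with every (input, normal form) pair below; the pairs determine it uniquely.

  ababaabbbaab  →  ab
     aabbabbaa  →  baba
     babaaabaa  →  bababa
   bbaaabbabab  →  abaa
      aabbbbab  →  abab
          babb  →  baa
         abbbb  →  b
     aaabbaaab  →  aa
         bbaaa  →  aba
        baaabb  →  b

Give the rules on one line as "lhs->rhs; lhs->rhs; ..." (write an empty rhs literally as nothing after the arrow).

  | ababaabbbaab => ababbbaab => abaabaab => abaab => ab
  | aabbabbaa => babbaa => baaaa => baba
  | babaaabaa => bababbaa => babaaaa => bababa
  | bbaaabbabab => aaaabbabab => ababbabab => abaaabab => ababbab => abaaab => ababb => abaa

aaa->ab; aab->; bb->a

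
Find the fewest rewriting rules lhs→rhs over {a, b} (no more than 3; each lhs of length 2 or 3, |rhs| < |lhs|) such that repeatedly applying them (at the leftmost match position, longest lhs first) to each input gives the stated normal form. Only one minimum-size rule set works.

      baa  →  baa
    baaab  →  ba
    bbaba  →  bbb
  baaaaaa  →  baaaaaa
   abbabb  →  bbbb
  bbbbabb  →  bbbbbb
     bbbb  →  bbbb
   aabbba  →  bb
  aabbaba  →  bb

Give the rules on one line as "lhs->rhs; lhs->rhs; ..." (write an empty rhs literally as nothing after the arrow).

aab->; ab->b; bba->bb

  | baa
  | baaab => ba
  | bbaba => bbba => bbb
  | baaaaaa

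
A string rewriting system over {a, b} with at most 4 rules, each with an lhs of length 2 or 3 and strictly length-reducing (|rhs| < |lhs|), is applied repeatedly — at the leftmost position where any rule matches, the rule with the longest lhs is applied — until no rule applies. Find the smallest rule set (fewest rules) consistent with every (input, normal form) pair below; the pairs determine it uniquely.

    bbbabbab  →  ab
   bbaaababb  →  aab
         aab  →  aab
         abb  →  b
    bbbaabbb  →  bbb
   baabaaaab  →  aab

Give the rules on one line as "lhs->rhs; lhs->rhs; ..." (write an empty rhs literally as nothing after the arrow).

abb->b; baa->; bba->a

  | bbbabbab => babbab => bbab => ab
  | bbaaababb => aaababb => aaabb => aab
  | aab
  | abb => b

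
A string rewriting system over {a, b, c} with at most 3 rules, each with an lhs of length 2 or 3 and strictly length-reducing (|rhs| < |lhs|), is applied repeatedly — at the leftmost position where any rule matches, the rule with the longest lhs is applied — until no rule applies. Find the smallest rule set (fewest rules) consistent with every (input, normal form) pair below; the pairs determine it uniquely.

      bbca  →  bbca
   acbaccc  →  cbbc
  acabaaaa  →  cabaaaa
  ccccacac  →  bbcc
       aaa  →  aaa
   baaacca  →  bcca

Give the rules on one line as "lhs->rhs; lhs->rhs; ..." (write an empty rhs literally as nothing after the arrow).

  | bbca
  | acbaccc => cbaccc => cbccc => cbbc
  | acabaaaa => cabaaaa
  | ccccacac => bccacac => bcccac => bbcac => bbcc

ac->c; ccc->bc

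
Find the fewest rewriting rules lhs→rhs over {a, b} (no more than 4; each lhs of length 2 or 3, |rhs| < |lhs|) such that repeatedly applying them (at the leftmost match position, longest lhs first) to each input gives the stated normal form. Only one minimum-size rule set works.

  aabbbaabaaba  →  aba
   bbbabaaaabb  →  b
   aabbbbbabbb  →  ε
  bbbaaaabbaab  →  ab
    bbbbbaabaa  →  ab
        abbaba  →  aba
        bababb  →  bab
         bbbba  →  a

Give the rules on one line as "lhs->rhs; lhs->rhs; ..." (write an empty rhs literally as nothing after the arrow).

  | aabbbaabaaba => bbbbaabaaba => abbaabaaba => aabaaba => bbaaba => aaaba => aba
  | bbbabaaaabb => ababaaaabb => ababaabb => ababbbb => abbb => b
  | aabbbbbabbb => bbbbbbabbb => abbbbabbb => bbabbb => aabbb => bbbb => abb => ε
  | bbbaaaabbaab => abaaaabbaab => abaabbaab => abbbbaab => bbaab => aaab => ab

aa->; aab->bb; abb->; bb->a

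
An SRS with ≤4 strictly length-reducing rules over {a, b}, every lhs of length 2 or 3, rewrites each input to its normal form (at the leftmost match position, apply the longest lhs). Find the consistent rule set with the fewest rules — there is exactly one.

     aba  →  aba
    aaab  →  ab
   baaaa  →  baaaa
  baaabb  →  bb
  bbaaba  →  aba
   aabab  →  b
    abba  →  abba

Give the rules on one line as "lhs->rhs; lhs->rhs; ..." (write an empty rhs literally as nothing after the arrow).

  | aba
  | aaab => ab
  | baaaa
  | baaabb => babb => bb

aab->b; bab->b; bbb->ab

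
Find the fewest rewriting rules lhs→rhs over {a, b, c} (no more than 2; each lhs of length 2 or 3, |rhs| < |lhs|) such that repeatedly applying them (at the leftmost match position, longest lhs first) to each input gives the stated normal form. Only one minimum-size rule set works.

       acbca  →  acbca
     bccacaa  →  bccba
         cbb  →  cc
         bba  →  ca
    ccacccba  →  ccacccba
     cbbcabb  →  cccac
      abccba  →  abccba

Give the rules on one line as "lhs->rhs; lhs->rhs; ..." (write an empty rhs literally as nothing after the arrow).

aca->b; bb->c

  | acbca
  | bccacaa => bccba
  | cbb => cc
  | bba => ca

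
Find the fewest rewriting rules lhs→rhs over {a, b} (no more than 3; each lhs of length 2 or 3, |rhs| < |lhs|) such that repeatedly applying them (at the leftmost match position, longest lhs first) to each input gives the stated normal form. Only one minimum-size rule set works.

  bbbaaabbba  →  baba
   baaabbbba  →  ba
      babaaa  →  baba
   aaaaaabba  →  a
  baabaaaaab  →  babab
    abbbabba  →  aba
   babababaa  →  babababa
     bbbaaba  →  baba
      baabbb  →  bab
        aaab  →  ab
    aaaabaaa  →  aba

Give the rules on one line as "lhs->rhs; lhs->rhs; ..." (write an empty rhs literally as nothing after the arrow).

  | bbbaaabbba => baaabbba => baabbba => babbba => baba
  | baaabbbba => baabbbba => babbbba => babba => baa => ba
  | babaaa => babaa => baba
  | aaaaaabba => aaaaabba => aaaabba => aaabba => aabba => abba => aa => a

aa->a; bb->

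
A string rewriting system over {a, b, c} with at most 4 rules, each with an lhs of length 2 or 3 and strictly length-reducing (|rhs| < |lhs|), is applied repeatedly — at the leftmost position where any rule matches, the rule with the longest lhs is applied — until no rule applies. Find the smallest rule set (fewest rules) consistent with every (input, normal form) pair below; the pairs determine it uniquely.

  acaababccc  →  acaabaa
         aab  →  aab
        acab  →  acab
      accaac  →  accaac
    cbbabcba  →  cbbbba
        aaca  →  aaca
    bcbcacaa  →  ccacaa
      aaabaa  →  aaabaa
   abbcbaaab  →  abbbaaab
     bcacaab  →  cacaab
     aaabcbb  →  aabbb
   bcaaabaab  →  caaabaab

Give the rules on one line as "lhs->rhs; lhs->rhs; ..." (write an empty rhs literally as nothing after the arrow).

  | acaababccc => acaabaccc => acaabaa
  | aab
  | acab
  | accaac

acb->bb; bbc->bb; bc->c; ccc->a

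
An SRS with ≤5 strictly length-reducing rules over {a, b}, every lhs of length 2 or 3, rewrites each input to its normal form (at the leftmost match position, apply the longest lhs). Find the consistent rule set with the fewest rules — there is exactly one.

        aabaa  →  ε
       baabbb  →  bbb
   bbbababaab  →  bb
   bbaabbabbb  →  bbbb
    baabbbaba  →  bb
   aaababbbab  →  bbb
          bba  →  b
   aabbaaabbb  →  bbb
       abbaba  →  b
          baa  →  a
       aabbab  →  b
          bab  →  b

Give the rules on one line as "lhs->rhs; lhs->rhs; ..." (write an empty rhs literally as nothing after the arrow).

  | aabaa => aaaa => aa => ε
  | baabbb => abbb => bbb
  | bbbababaab => bbbabaab => bbbaab => bbab => bb
  | bbaabbabbb => babbabbb => bbabbb => bbbb

aa->; aab->aa; ab->b; ba->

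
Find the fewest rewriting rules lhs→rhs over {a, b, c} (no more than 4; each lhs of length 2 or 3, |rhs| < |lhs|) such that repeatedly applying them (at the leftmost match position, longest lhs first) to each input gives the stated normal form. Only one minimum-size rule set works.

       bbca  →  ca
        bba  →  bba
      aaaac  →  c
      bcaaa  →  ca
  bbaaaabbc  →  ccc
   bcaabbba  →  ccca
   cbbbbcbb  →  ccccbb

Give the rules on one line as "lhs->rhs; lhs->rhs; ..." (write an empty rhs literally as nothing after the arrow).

aa->; bbb->cc; bc->c

  | bbca => bca => ca
  | bba
  | aaaac => aac => c
  | bcaaa => caaa => ca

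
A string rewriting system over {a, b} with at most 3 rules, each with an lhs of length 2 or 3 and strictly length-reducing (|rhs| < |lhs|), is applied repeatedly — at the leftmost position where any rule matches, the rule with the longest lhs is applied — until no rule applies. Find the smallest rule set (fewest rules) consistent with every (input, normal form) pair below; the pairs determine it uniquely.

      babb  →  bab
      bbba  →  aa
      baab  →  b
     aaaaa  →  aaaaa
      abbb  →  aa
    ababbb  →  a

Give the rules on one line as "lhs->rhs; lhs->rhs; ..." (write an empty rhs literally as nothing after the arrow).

baa->; bb->b; bbb->a

  | babb => bab
  | bbba => aa
  | baab => b
  | aaaaa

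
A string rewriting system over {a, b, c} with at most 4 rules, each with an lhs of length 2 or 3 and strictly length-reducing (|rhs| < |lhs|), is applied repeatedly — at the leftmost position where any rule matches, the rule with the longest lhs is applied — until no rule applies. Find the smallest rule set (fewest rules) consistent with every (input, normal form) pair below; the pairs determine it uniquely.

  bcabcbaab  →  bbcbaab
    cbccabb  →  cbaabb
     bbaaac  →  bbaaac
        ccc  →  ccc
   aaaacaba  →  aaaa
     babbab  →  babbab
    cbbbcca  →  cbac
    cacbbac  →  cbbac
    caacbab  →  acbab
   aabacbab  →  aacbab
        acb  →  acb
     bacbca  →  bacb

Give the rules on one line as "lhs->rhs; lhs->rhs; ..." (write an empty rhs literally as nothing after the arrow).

  | bcabcbaab => bbcbaab
  | cbccabb => cbaabb
  | bbaaac
  | ccc

aba->a; bbb->ba; bcc->ba; ca->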